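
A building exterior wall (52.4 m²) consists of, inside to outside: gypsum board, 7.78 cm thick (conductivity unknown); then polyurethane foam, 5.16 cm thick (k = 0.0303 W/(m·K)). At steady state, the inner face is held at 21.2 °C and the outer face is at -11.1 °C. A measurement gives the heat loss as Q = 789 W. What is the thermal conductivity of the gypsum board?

ΣR = ΔT/Q = |21.2 − -11.1|/789 = 0.04094 K/W
Known resistances:
  R_polyurethane foam = L/(kA) = 0.0516/(0.0303·52.4) = 0.03250 K/W
R_gypsum board = ΣR − ΣR_known = 0.04094 − 0.03250 = 0.008440 K/W
L/(kA) = 0.008440 ⇒ k = 0.0778/(0.008440·52.4) = 0.176 W/m·K

k = 0.176 W/m·K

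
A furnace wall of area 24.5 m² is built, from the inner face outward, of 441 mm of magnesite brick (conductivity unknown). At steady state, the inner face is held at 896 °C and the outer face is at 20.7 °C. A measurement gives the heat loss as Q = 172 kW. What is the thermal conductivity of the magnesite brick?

ΣR = ΔT/Q = |896 − 20.7|/1.72×10^5 = 0.005089 K/W
L/(kA) = 0.005089 ⇒ k = 0.441/(0.005089·24.5) = 3.54 W/m·K

k = 3.54 W/m·K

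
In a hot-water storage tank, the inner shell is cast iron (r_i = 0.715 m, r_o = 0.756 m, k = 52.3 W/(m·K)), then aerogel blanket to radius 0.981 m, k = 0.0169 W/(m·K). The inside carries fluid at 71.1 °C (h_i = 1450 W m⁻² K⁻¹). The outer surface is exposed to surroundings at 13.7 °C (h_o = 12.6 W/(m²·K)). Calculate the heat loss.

Resistance network (inner→outer):
  R_conv,in = 1/(4πr²h) = 1/(4π·0.715²·1450) = 1.074×10^-4 K/W
  R_cast iron = (1/0.715 − 1/0.756)/(4πk) = 0.07585/(4π·52.3) = 1.154×10^-4 K/W
  R_aerogel blanket = (1/0.756 − 1/0.981)/(4πk) = 0.3034/(4π·0.0169) = 1.429 K/W
  R_conv,out = 1/(4πr²h) = 1/(4π·0.981²·12.6) = 0.006563 K/W
ΣR = 1.074×10^-4 + 1.154×10^-4 + 1.429 + 0.006563 = 1.436 K/W
Q = ΔT/ΣR = (71.1 °C − 13.7 °C)/1.436 = 40.0 W

Q = 40.0 W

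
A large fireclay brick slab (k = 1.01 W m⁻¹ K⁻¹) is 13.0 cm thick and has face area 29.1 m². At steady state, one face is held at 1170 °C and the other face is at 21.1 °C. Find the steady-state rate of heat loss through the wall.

Q = 2.60×10^5 W

Q = kA·ΔT/L = 1.01 × 29.1 × |1170 °C − 21.1 °C| / 0.130 = 2.60×10^5 W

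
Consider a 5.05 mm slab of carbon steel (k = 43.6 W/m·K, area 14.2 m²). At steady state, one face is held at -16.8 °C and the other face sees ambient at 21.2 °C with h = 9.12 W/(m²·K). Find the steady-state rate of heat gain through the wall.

Q = 4920 W

Treat each layer as a resistance in series:
  R_carbon steel = L/(kA) = 0.00505/(43.6·14.2) = 8.157×10^-6 K/W
  R_conv,out = 1/(hA) = 1/(9.12·14.2) = 0.007722 K/W
ΣR = 8.157×10^-6 + 0.007722 = 0.007730 K/W
Q = ΔT/ΣR = (-16.8 °C − 21.2 °C)/0.007730 = -4920 W
(Negative Q ⇒ heat flows inward; heat gain = 4920 W.)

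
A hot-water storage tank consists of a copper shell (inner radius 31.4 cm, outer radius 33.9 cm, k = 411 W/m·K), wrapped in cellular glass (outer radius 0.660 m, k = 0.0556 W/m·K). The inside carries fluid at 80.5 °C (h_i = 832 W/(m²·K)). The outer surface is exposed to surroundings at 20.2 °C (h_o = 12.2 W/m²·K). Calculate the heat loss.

Series thermal resistances, inner to outer:
  R_conv,in = 1/(4πr²h) = 1/(4π·0.314²·832) = 9.701×10^-4 K/W
  R_copper = (1/0.314 − 1/0.339)/(4πk) = 0.2349/(4π·411) = 4.547×10^-5 K/W
  R_cellular glass = (1/0.339 − 1/0.660)/(4πk) = 1.435/(4π·0.0556) = 2.053 K/W
  R_conv,out = 1/(4πr²h) = 1/(4π·0.660²·12.2) = 0.01497 K/W
ΣR = 9.701×10^-4 + 4.547×10^-5 + 2.053 + 0.01497 = 2.069 K/W
Q = ΔT/ΣR = (80.5 °C − 20.2 °C)/2.069 = 29.1 W

Q = 29.1 W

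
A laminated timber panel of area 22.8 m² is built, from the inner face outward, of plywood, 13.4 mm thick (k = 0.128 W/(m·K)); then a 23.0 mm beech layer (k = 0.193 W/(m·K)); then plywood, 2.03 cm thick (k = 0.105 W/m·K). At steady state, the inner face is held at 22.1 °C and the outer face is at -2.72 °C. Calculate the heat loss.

Resistance network (inner→outer):
  R_plywood = L/(kA) = 0.0134/(0.128·22.8) = 0.004592 K/W
  R_beech = L/(kA) = 0.0230/(0.193·22.8) = 0.005227 K/W
  R_plywood = L/(kA) = 0.0203/(0.105·22.8) = 0.008480 K/W
ΣR = 0.004592 + 0.005227 + 0.008480 = 0.01830 K/W
Q = ΔT/ΣR = (22.1 °C − -2.72 °C)/0.01830 = 1360 W

Q = 1360 W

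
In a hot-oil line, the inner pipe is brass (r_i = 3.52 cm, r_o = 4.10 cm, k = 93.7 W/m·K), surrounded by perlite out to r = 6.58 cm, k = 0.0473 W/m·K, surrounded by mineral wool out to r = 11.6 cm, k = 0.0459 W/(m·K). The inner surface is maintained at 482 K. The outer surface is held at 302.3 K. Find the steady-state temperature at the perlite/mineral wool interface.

T = 402 K

Treat each layer as a resistance in series:
  R'_brass = ln(0.0410/0.0352)/(2πk) = 0.1525/(2π·93.7) = 2.591×10^-4 m·K/W
  R'_perlite = ln(0.0658/0.0410)/(2πk) = 0.4730/(2π·0.0473) = 1.592 m·K/W
  R'_mineral wool = ln(0.116/0.0658)/(2πk) = 0.5670/(2π·0.0459) = 1.966 m·K/W
ΣR = 2.591×10^-4 + 1.592 + 1.966 = 3.558 m·K/W
Q' = ΔT/ΣR = (482 K − 302.3 K)/3.558 = 50.51 W/m
From the inner boundary to the perlite/mineral wool interface, ΣR_partial = 1.592 m·K/W.
T_interface = T_in − Q'·ΣR_partial = 482 K − (50.51)(1.592) = 402 K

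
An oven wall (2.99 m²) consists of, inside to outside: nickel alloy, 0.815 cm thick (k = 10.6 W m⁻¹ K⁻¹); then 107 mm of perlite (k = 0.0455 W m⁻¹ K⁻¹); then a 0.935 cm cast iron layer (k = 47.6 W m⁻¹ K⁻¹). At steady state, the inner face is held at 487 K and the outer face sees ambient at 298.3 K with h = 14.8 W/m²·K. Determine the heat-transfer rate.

Q = 233 W

Treat each layer as a resistance in series:
  R_nickel alloy = L/(kA) = 0.00815/(10.6·2.99) = 2.571×10^-4 K/W
  R_perlite = L/(kA) = 0.107/(0.0455·2.99) = 0.7865 K/W
  R_cast iron = L/(kA) = 0.00935/(47.6·2.99) = 6.570×10^-5 K/W
  R_conv,out = 1/(hA) = 1/(14.8·2.99) = 0.02260 K/W
ΣR = 2.571×10^-4 + 0.7865 + 6.570×10^-5 + 0.02260 = 0.8094 K/W
Q = ΔT/ΣR = (487 K − 298.3 K)/0.8094 = 233 W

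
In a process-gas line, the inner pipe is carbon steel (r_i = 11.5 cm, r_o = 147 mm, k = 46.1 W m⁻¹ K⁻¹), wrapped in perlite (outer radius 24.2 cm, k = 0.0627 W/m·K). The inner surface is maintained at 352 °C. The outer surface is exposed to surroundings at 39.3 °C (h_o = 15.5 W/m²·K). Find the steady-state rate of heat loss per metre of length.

Resistance network (inner→outer):
  R'_carbon steel = ln(0.147/0.115)/(2πk) = 0.2455/(2π·46.1) = 8.476×10^-4 m·K/W
  R'_perlite = ln(0.242/0.147)/(2πk) = 0.4985/(2π·0.0627) = 1.265 m·K/W
  R'_conv,out = 1/(2πr h) = 1/(2π·0.242·15.5) = 0.04243 m·K/W
ΣR = 8.476×10^-4 + 1.265 + 0.04243 = 1.308 m·K/W
Q' = ΔT/ΣR = (352 °C − 39.3 °C)/1.308 = 239 W/m

Q' = 239 W/m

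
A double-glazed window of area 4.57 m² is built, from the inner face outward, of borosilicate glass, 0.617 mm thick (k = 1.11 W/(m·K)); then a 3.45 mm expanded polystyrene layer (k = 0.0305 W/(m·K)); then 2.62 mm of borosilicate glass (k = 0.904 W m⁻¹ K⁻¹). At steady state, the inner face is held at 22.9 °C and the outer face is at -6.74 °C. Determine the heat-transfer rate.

Series thermal resistances, inner to outer:
  R_borosilicate glass = L/(kA) = 6.17×10^-4/(1.11·4.57) = 1.216×10^-4 K/W
  R_expanded polystyrene = L/(kA) = 0.00345/(0.0305·4.57) = 0.02475 K/W
  R_borosilicate glass = L/(kA) = 0.00262/(0.904·4.57) = 6.342×10^-4 K/W
ΣR = 1.216×10^-4 + 0.02475 + 6.342×10^-4 = 0.02551 K/W
Q = ΔT/ΣR = (22.9 °C − -6.74 °C)/0.02551 = 1160 W

Q = 1160 W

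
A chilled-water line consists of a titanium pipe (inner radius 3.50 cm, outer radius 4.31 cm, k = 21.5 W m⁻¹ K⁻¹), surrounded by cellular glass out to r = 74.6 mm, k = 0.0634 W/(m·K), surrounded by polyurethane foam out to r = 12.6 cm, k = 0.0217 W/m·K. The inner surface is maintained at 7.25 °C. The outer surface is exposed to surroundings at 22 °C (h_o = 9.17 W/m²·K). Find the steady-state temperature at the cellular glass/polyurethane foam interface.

T = 11.0 °C

Treat each layer as a resistance in series:
  R'_titanium = ln(0.0431/0.0350)/(2πk) = 0.2082/(2π·21.5) = 0.001541 m·K/W
  R'_cellular glass = ln(0.0746/0.0431)/(2πk) = 0.5486/(2π·0.0634) = 1.377 m·K/W
  R'_polyurethane foam = ln(0.126/0.0746)/(2πk) = 0.5241/(2π·0.0217) = 3.844 m·K/W
  R'_conv,out = 1/(2πr h) = 1/(2π·0.126·9.17) = 0.1377 m·K/W
ΣR = 0.001541 + 1.377 + 3.844 + 0.1377 = 5.360 m·K/W
Q' = ΔT/ΣR = (7.25 °C − 22 °C)/5.360 = -2.752 W/m
From the inner boundary to the cellular glass/polyurethane foam interface, ΣR_partial = 1.379 m·K/W.
T_interface = T_in − Q'·ΣR_partial = 7.25 °C − (-2.752)(1.379) = 11.0 °C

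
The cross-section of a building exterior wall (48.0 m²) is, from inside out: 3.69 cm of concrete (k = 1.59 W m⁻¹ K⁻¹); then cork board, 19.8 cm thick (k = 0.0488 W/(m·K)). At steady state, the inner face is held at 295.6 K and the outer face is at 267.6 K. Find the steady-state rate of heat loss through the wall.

Series thermal resistances, inner to outer:
  R_concrete = L/(kA) = 0.0369/(1.59·48.0) = 4.835×10^-4 K/W
  R_cork board = L/(kA) = 0.198/(0.0488·48.0) = 0.08453 K/W
ΣR = 4.835×10^-4 + 0.08453 = 0.08501 K/W
Q = ΔT/ΣR = (295.6 K − 267.6 K)/0.08501 = 329 W

Q = 329 W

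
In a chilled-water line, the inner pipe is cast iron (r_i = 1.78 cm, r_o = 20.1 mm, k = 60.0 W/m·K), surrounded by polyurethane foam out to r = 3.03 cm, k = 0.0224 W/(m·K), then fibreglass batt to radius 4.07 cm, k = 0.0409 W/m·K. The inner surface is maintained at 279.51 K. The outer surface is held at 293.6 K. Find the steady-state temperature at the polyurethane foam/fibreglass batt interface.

Treat each layer as a resistance in series:
  R'_cast iron = ln(0.0201/0.0178)/(2πk) = 0.1215/(2π·60.0) = 3.223×10^-4 m·K/W
  R'_polyurethane foam = ln(0.0303/0.0201)/(2πk) = 0.4104/(2π·0.0224) = 2.916 m·K/W
  R'_fibreglass batt = ln(0.0407/0.0303)/(2πk) = 0.2951/(2π·0.0409) = 1.148 m·K/W
ΣR = 3.223×10^-4 + 2.916 + 1.148 = 4.064 m·K/W
Q' = ΔT/ΣR = (279.51 K − 293.6 K)/4.064 = -3.467 W/m
From the inner boundary to the polyurethane foam/fibreglass batt interface, ΣR_partial = 2.916 m·K/W.
T_interface = T_in − Q'·ΣR_partial = 279.51 K − (-3.467)(2.916) = 289.6 K

T = 289.6 K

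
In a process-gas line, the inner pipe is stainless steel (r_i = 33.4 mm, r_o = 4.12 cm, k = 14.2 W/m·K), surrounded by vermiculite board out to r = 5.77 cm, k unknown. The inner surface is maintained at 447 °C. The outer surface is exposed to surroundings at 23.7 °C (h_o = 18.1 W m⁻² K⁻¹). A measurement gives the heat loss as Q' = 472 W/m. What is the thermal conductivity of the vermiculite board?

ΣR = ΔT/Q' = |447 − 23.7|/472 = 0.8968 m·K/W
Known resistances:
  R'_stainless steel = ln(0.0412/0.0334)/(2πk) = 0.2099/(2π·14.2) = 0.002352 m·K/W
  R'_conv,out = 1/(2πr h) = 1/(2π·0.0577·18.1) = 0.1524 m·K/W
R_vermiculite board = ΣR − ΣR_known = 0.8968 − 0.1548 = 0.7420 m·K/W
ln(r₂/r₁)/(2πk) = 0.7420 ⇒ k = 0.3368/(2π·0.7420) = 0.0722 W/m·K

k = 0.0722 W/m·K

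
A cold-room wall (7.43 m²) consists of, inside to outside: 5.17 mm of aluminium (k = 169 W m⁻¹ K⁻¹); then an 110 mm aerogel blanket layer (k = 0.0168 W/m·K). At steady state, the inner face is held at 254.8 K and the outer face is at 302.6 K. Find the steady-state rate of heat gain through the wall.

Series thermal resistances, inner to outer:
  R_aluminium = L/(kA) = 0.00517/(169·7.43) = 4.117×10^-6 K/W
  R_aerogel blanket = L/(kA) = 0.110/(0.0168·7.43) = 0.8812 K/W
ΣR = 4.117×10^-6 + 0.8812 = 0.8812 K/W
Q = ΔT/ΣR = (254.8 K − 302.6 K)/0.8812 = -54.2 W
(Negative Q ⇒ heat flows inward; heat gain = 54.2 W.)

Q = 54.2 W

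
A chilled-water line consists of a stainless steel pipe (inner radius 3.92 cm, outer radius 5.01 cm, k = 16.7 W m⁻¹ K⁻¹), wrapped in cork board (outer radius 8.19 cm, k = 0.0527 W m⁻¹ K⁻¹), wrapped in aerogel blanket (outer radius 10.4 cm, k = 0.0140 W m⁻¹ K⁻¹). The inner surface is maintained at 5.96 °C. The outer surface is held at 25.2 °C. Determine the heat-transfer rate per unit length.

Treat each layer as a resistance in series:
  R'_stainless steel = ln(0.0501/0.0392)/(2πk) = 0.2453/(2π·16.7) = 0.002338 m·K/W
  R'_cork board = ln(0.0819/0.0501)/(2πk) = 0.4915/(2π·0.0527) = 1.484 m·K/W
  R'_aerogel blanket = ln(0.104/0.0819)/(2πk) = 0.2389/(2π·0.0140) = 2.716 m·K/W
ΣR = 0.002338 + 1.484 + 2.716 = 4.202 m·K/W
Q' = ΔT/ΣR = (5.96 °C − 25.2 °C)/4.202 = -4.58 W/m
(Negative Q' ⇒ heat flows inward; heat gain = 4.58 W/m.)

Q' = 4.58 W/m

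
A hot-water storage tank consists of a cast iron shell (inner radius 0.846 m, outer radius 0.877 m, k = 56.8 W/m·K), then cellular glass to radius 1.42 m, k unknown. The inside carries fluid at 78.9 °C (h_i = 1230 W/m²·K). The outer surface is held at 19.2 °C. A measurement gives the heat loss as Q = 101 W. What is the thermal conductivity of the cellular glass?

k = 0.0587 W/m·K

ΣR = ΔT/Q = |78.9 − 19.2|/101 = 0.5911 K/W
Known resistances:
  R_conv,in = 1/(4πr²h) = 1/(4π·0.846²·1230) = 9.039×10^-5 K/W
  R_cast iron = (1/0.846 − 1/0.877)/(4πk) = 0.04178/(4π·56.8) = 5.854×10^-5 K/W
R_cellular glass = ΣR − ΣR_known = 0.5911 − 1.489×10^-4 = 0.5910 K/W
(1/r₁−1/r₂)/(4πk) = 0.5910 ⇒ k = 0.4360/(4π·0.5910) = 0.0587 W/m·K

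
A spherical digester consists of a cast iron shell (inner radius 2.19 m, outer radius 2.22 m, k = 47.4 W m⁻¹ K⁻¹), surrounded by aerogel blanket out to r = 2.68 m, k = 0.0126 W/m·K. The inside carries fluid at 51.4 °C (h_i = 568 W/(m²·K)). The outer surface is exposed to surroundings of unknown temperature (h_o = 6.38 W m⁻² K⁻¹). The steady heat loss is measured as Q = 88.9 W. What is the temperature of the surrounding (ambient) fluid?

T_out = 7.83 °C

Sum the resistances:
  R_conv,in = 1/(4πr²h) = 1/(4π·2.19²·568) = 2.921×10^-5 K/W
  R_cast iron = (1/2.19 − 1/2.22)/(4πk) = 0.006171/(4π·47.4) = 1.036×10^-5 K/W
  R_aerogel blanket = (1/2.22 − 1/2.68)/(4πk) = 0.07732/(4π·0.0126) = 0.4883 K/W
  R_conv,out = 1/(4πr²h) = 1/(4π·2.68²·6.38) = 0.001737 K/W
ΣR = 0.4901 K/W
ΔT = Q·ΣR = 88.9 × 0.4901 = 43.57 K
Heat flows outward, so T_out = T_in − ΔT = 51.4 − 43.57 = 7.83 °C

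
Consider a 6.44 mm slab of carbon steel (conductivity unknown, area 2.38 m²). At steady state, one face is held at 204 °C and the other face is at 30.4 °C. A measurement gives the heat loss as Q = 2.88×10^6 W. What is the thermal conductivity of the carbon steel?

k = 44.9 W/m·K

ΣR = ΔT/Q = |204 − 30.4|/2.88×10^6 = 6.028×10^-5 K/W
L/(kA) = 6.028×10^-5 ⇒ k = 0.00644/(6.028×10^-5·2.38) = 44.9 W/m·K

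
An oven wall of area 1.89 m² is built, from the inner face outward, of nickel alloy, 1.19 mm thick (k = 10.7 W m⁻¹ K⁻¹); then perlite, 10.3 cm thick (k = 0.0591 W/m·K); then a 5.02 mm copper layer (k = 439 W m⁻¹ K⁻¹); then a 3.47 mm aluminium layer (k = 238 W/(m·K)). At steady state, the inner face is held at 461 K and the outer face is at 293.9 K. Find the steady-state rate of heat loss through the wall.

Q = 181 W

Series thermal resistances, inner to outer:
  R_nickel alloy = L/(kA) = 0.00119/(10.7·1.89) = 5.884×10^-5 K/W
  R_perlite = L/(kA) = 0.103/(0.0591·1.89) = 0.9221 K/W
  R_copper = L/(kA) = 0.00502/(439·1.89) = 6.050×10^-6 K/W
  R_aluminium = L/(kA) = 0.00347/(238·1.89) = 7.714×10^-6 K/W
ΣR = 5.884×10^-5 + 0.9221 + 6.050×10^-6 + 7.714×10^-6 = 0.9222 K/W
Q = ΔT/ΣR = (461 K − 293.9 K)/0.9222 = 181 W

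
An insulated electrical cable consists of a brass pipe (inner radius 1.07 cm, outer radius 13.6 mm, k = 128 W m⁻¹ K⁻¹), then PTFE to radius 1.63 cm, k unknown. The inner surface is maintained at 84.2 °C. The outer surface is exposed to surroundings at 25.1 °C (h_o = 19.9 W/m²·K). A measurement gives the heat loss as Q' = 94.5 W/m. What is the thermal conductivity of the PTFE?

ΣR = ΔT/Q' = |84.2 − 25.1|/94.5 = 0.6254 m·K/W
Known resistances:
  R'_brass = ln(0.0136/0.0107)/(2πk) = 0.2398/(2π·128) = 2.982×10^-4 m·K/W
  R'_conv,out = 1/(2πr h) = 1/(2π·0.0163·19.9) = 0.4907 m·K/W
R_PTFE = ΣR − ΣR_known = 0.6254 − 0.4910 = 0.1344 m·K/W
ln(r₂/r₁)/(2πk) = 0.1344 ⇒ k = 0.1811/(2π·0.1344) = 0.214 W/m·K

k = 0.214 W/m·K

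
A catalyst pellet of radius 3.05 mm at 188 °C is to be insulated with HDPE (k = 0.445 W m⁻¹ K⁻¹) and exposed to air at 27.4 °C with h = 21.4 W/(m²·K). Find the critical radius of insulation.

r_cr = 4.16 cm

For a sphere, r_cr = 2k_ins/h = 2·0.445/21.4 = 0.0416 m = 4.16 cm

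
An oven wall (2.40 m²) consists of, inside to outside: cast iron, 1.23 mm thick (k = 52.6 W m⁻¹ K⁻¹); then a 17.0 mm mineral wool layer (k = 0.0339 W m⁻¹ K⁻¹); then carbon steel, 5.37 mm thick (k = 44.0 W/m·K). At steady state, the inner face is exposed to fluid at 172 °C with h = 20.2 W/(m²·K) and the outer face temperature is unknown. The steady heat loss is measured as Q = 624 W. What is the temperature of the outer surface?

T_out = 28.7 °C

Sum the resistances:
  R_conv,in = 1/(hA) = 1/(20.2·2.40) = 0.02063 K/W
  R_cast iron = L/(kA) = 0.00123/(52.6·2.40) = 9.743×10^-6 K/W
  R_mineral wool = L/(kA) = 0.0170/(0.0339·2.40) = 0.2089 K/W
  R_carbon steel = L/(kA) = 0.00537/(44.0·2.40) = 5.085×10^-5 K/W
ΣR = 0.2296 K/W
ΔT = Q·ΣR = 624 × 0.2296 = 143.3 K
Heat flows outward, so T_out = T_in − ΔT = 172 − 143.3 = 28.7 °C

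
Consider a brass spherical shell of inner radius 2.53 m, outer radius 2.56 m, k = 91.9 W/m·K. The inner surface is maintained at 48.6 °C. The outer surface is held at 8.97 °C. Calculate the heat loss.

Q = 4πk·ΔT/(1/r₁ − 1/r₂) = 4π × 91.9 × 39.63 / (1/2.53 − 1/2.56) = 9.88×10^6 W

Q = 9880 kW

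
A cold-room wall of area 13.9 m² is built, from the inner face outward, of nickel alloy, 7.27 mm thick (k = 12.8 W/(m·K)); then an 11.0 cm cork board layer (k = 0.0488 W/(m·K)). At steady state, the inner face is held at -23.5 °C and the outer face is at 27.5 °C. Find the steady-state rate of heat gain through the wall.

Resistance network (inner→outer):
  R_nickel alloy = L/(kA) = 0.00727/(12.8·13.9) = 4.086×10^-5 K/W
  R_cork board = L/(kA) = 0.110/(0.0488·13.9) = 0.1622 K/W
ΣR = 4.086×10^-5 + 0.1622 = 0.1622 K/W
Q = ΔT/ΣR = (-23.5 °C − 27.5 °C)/0.1622 = -314 W
(Negative Q ⇒ heat flows inward; heat gain = 314 W.)

Q = 314 W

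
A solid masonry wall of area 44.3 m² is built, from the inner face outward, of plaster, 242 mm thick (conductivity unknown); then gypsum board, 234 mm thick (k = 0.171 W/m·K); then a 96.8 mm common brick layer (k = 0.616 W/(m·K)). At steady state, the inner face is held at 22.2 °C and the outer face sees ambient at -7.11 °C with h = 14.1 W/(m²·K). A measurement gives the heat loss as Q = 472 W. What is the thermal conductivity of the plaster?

k = 0.210 W/m·K

ΣR = ΔT/Q = |22.2 − -7.11|/472 = 0.06210 K/W
Known resistances:
  R_gypsum board = L/(kA) = 0.234/(0.171·44.3) = 0.03089 K/W
  R_common brick = L/(kA) = 0.0968/(0.616·44.3) = 0.003547 K/W
  R_conv,out = 1/(hA) = 1/(14.1·44.3) = 0.001601 K/W
R_plaster = ΣR − ΣR_known = 0.06210 − 0.03604 = 0.02606 K/W
L/(kA) = 0.02606 ⇒ k = 0.242/(0.02606·44.3) = 0.210 W/m·K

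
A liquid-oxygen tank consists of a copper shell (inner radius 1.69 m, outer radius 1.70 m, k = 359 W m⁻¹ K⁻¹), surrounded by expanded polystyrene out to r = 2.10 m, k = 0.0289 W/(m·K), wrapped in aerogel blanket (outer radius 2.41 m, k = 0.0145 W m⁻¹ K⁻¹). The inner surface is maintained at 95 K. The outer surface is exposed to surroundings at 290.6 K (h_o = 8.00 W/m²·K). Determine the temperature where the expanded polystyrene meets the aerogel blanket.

T = 188.4 K

Series thermal resistances, inner to outer:
  R_copper = (1/1.69 − 1/1.70)/(4πk) = 0.003481/(4π·359) = 7.715×10^-7 K/W
  R_expanded polystyrene = (1/1.70 − 1/2.10)/(4πk) = 0.1120/(4π·0.0289) = 0.3085 K/W
  R_aerogel blanket = (1/2.10 − 1/2.41)/(4πk) = 0.06125/(4π·0.0145) = 0.3362 K/W
  R_conv,out = 1/(4πr²h) = 1/(4π·2.41²·8.00) = 0.001713 K/W
ΣR = 7.715×10^-7 + 0.3085 + 0.3362 + 0.001713 = 0.6464 K/W
Q = ΔT/ΣR = (95 K − 290.6 K)/0.6464 = -302.6 W
From the inner boundary to the expanded polystyrene/aerogel blanket interface, ΣR_partial = 0.3085 K/W.
T_interface = T_in − Q·ΣR_partial = 95 K − (-302.6)(0.3085) = 188.4 K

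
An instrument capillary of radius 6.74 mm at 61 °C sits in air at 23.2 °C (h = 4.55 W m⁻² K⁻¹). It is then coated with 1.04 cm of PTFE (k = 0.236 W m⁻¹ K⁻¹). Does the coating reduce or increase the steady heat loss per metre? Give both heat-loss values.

increases: 7.28 → 14.2 W/m

Critical radius for a cylinder: r_cr = k/h = 0.0519 m = 5.19 cm.
Outer radius after coating: r₂ = 0.00674 + 0.0104 = 0.01714 m.
Since r₁ < r_cr and r₂ ≤ r_cr, the coating moves toward the maximum at r_cr — heat loss rises.
Bare: R = 1/(2πr₁h) = 5.190 m·K/W; Q = 37.8/5.190 = 7.28 W/m.
Coated: R = R_cond + R_conv = 2.670 m·K/W; Q = 37.8/2.670 = 14.2 W/m.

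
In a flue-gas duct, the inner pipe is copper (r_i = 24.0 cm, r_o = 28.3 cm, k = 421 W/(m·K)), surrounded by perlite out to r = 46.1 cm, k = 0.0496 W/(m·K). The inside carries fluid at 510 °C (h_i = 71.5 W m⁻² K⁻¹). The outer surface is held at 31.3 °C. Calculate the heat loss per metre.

Q' = 304 W/m

Treat each layer as a resistance in series:
  R'_conv,in = 1/(2πr h) = 1/(2π·0.240·71.5) = 0.009275 m·K/W
  R'_copper = ln(0.283/0.240)/(2πk) = 0.1648/(2π·421) = 6.230×10^-5 m·K/W
  R'_perlite = ln(0.461/0.283)/(2πk) = 0.4880/(2π·0.0496) = 1.566 m·K/W
ΣR = 0.009275 + 6.230×10^-5 + 1.566 = 1.575 m·K/W
Q' = ΔT/ΣR = (510 °C − 31.3 °C)/1.575 = 304 W/m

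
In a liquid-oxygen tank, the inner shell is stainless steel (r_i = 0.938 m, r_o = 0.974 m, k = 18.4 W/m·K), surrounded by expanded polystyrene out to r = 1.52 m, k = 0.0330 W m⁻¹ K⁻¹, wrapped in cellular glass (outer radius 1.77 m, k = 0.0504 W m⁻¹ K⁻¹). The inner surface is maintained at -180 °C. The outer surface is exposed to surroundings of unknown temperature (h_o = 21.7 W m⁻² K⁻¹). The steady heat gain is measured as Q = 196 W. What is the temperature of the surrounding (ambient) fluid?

Series resistances:
  R_stainless steel = (1/0.938 − 1/0.974)/(4πk) = 0.03940/(4π·18.4) = 1.704×10^-4 K/W
  R_expanded polystyrene = (1/0.974 − 1/1.52)/(4πk) = 0.3688/(4π·0.0330) = 0.8893 K/W
  R_cellular glass = (1/1.52 − 1/1.77)/(4πk) = 0.09292/(4π·0.0504) = 0.1467 K/W
  R_conv,out = 1/(4πr²h) = 1/(4π·1.77²·21.7) = 0.001171 K/W
ΣR = 1.037 K/W
ΔT = Q·ΣR = 196 × 1.037 = 203.3 K
Heat flows inward, so T_out = T_in + ΔT = -180 + 203.3 = 23.3 °C

T_out = 23.3 °C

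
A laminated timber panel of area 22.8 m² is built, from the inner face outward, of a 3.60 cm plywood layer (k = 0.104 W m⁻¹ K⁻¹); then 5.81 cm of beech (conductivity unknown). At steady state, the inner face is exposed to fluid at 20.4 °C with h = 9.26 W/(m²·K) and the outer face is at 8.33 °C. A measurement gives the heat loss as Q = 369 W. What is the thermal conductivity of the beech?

k = 0.199 W/m·K

ΣR = ΔT/Q = |20.4 − 8.33|/369 = 0.03271 K/W
Known resistances:
  R_conv,in = 1/(hA) = 1/(9.26·22.8) = 0.004736 K/W
  R_plywood = L/(kA) = 0.0360/(0.104·22.8) = 0.01518 K/W
R_beech = ΣR − ΣR_known = 0.03271 − 0.01992 = 0.01279 K/W
L/(kA) = 0.01279 ⇒ k = 0.0581/(0.01279·22.8) = 0.199 W/m·K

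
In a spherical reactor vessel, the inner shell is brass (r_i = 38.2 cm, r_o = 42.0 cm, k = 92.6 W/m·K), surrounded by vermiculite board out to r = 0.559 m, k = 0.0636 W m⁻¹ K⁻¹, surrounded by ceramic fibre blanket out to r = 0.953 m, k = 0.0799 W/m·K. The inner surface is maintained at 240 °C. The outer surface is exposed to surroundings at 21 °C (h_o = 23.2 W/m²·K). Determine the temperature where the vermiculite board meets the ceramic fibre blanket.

T = 130 °C

Resistance network (inner→outer):
  R_brass = (1/0.382 − 1/0.420)/(4πk) = 0.2368/(4π·92.6) = 2.035×10^-4 K/W
  R_vermiculite board = (1/0.420 − 1/0.559)/(4πk) = 0.5920/(4π·0.0636) = 0.7408 K/W
  R_ceramic fibre blanket = (1/0.559 − 1/0.953)/(4πk) = 0.7396/(4π·0.0799) = 0.7366 K/W
  R_conv,out = 1/(4πr²h) = 1/(4π·0.953²·23.2) = 0.003777 K/W
ΣR = 2.035×10^-4 + 0.7408 + 0.7366 + 0.003777 = 1.481 K/W
Q = ΔT/ΣR = (240 °C − 21 °C)/1.481 = 147.9 W
From the inner boundary to the vermiculite board/ceramic fibre blanket interface, ΣR_partial = 0.7410 K/W.
T_interface = T_in − Q·ΣR_partial = 240 °C − (147.9)(0.7410) = 130 °C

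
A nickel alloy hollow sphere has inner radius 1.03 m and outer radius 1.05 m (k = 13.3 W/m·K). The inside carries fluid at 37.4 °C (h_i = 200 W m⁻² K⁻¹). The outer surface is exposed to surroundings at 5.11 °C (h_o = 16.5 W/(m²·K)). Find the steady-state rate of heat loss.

Treat each layer as a resistance in series:
  R_conv,in = 1/(4πr²h) = 1/(4π·1.03²·200) = 3.750×10^-4 K/W
  R_nickel alloy = (1/1.03 − 1/1.05)/(4πk) = 0.01849/(4π·13.3) = 1.106×10^-4 K/W
  R_conv,out = 1/(4πr²h) = 1/(4π·1.05²·16.5) = 0.004374 K/W
ΣR = 3.750×10^-4 + 1.106×10^-4 + 0.004374 = 0.004860 K/W
Q = ΔT/ΣR = (37.4 °C − 5.11 °C)/0.004860 = 6640 W

Q = 6.64 kW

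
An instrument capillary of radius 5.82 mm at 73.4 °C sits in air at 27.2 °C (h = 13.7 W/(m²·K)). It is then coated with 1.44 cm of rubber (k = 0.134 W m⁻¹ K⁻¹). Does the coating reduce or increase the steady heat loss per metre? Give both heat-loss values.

Critical radius for a cylinder: r_cr = k/h = 0.00978 m = 0.978 cm.
Outer radius after coating: r₂ = 0.00582 + 0.0144 = 0.02022 m.
r₁ < r_cr < r₂: heat loss rises to a maximum at r_cr then falls. Whether the coating helps depends on whether Q(r₂) has dropped back below Q(r₁).
Bare: R = 1/(2πr₁h) = 1.996 m·K/W; Q = 46.2/1.996 = 23.1 W/m.
Coated: R = R_cond + R_conv = 2.054 m·K/W; Q = 46.2/2.054 = 22.5 W/m.

reduces: 23.1 → 22.5 W/m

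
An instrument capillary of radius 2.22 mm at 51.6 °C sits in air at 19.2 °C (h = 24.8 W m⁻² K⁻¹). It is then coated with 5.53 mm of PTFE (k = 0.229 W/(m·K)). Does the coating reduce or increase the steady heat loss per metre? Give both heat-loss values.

Critical radius for a cylinder: r_cr = k/h = 0.00923 m = 0.923 cm.
Outer radius after coating: r₂ = 0.00222 + 0.00553 = 0.00775 m.
Since r₁ < r_cr and r₂ ≤ r_cr, the coating moves toward the maximum at r_cr — heat loss rises.
Bare: R = 1/(2πr₁h) = 2.891 m·K/W; Q = 32.4/2.891 = 11.2 W/m.
Coated: R = R_cond + R_conv = 1.697 m·K/W; Q = 32.4/1.697 = 19.1 W/m.

increases: 11.2 → 19.1 W/m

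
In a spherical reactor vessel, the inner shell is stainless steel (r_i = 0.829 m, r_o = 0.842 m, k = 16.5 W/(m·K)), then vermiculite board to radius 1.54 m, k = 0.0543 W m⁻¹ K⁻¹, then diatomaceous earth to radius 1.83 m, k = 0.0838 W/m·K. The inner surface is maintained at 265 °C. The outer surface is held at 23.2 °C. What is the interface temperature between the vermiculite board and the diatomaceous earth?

T = 49.8 °C

Treat each layer as a resistance in series:
  R_stainless steel = (1/0.829 − 1/0.842)/(4πk) = 0.01862/(4π·16.5) = 8.982×10^-5 K/W
  R_vermiculite board = (1/0.842 − 1/1.54)/(4πk) = 0.5383/(4π·0.0543) = 0.7889 K/W
  R_diatomaceous earth = (1/1.54 − 1/1.83)/(4πk) = 0.1029/(4π·0.0838) = 0.09772 K/W
ΣR = 8.982×10^-5 + 0.7889 + 0.09772 = 0.8867 K/W
Q = ΔT/ΣR = (265 °C − 23.2 °C)/0.8867 = 272.7 W
From the inner boundary to the vermiculite board/diatomaceous earth interface, ΣR_partial = 0.7890 K/W.
T_interface = T_in − Q·ΣR_partial = 265 °C − (272.7)(0.7890) = 49.8 °C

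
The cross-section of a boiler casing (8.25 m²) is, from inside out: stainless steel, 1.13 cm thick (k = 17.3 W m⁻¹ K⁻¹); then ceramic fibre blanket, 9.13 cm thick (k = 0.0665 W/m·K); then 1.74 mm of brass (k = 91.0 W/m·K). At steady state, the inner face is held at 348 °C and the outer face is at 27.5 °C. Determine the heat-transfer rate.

Q = 1920 W

Resistance network (inner→outer):
  R_stainless steel = L/(kA) = 0.0113/(17.3·8.25) = 7.917×10^-5 K/W
  R_ceramic fibre blanket = L/(kA) = 0.0913/(0.0665·8.25) = 0.1664 K/W
  R_brass = L/(kA) = 0.00174/(91.0·8.25) = 2.318×10^-6 K/W
ΣR = 7.917×10^-5 + 0.1664 + 2.318×10^-6 = 0.1665 K/W
Q = ΔT/ΣR = (348 °C − 27.5 °C)/0.1665 = 1920 W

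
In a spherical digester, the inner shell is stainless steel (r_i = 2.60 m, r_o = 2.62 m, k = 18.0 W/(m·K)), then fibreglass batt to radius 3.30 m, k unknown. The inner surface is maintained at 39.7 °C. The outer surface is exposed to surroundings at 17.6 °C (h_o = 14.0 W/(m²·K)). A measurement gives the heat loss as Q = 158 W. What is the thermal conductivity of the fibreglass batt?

ΣR = ΔT/Q = |39.7 − 17.6|/158 = 0.1399 K/W
Known resistances:
  R_stainless steel = (1/2.60 − 1/2.62)/(4πk) = 0.002936/(4π·18.0) = 1.298×10^-5 K/W
  R_conv,out = 1/(4πr²h) = 1/(4π·3.30²·14.0) = 5.220×10^-4 K/W
R_fibreglass batt = ΣR − ΣR_known = 0.1399 − 5.350×10^-4 = 0.1394 K/W
(1/r₁−1/r₂)/(4πk) = 0.1394 ⇒ k = 0.07865/(4π·0.1394) = 0.0449 W/m·K

k = 0.0449 W/m·K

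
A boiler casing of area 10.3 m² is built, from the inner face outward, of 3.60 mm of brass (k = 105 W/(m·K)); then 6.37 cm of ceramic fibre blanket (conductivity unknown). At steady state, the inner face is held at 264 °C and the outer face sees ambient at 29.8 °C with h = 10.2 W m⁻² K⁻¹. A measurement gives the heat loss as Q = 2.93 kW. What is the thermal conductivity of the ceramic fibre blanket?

k = 0.0878 W/m·K

ΣR = ΔT/Q = |264 − 29.8|/2930 = 0.07993 K/W
Known resistances:
  R_brass = L/(kA) = 0.00360/(105·10.3) = 3.329×10^-6 K/W
  R_conv,out = 1/(hA) = 1/(10.2·10.3) = 0.009518 K/W
R_ceramic fibre blanket = ΣR − ΣR_known = 0.07993 − 0.009521 = 0.07041 K/W
L/(kA) = 0.07041 ⇒ k = 0.0637/(0.07041·10.3) = 0.0878 W/m·K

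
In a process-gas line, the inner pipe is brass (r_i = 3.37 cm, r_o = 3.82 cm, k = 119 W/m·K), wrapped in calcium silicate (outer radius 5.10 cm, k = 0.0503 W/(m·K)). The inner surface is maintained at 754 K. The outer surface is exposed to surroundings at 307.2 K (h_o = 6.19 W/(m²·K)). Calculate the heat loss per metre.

Q' = 315 W/m

Treat each layer as a resistance in series:
  R'_brass = ln(0.0382/0.0337)/(2πk) = 0.1253/(2π·119) = 1.676×10^-4 m·K/W
  R'_calcium silicate = ln(0.0510/0.0382)/(2πk) = 0.2890/(2π·0.0503) = 0.9144 m·K/W
  R'_conv,out = 1/(2πr h) = 1/(2π·0.0510·6.19) = 0.5041 m·K/W
ΣR = 1.676×10^-4 + 0.9144 + 0.5041 = 1.419 m·K/W
Q' = ΔT/ΣR = (754 K − 307.2 K)/1.419 = 315 W/m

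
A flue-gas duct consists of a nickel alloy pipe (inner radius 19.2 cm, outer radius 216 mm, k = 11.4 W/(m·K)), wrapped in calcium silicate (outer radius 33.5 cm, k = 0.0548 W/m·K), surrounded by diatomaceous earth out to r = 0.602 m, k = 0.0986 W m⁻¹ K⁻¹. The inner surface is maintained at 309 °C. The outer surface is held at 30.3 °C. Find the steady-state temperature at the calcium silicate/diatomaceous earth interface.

T = 149 °C

Series thermal resistances, inner to outer:
  R'_nickel alloy = ln(0.216/0.192)/(2πk) = 0.1178/(2π·11.4) = 0.001644 m·K/W
  R'_calcium silicate = ln(0.335/0.216)/(2πk) = 0.4389/(2π·0.0548) = 1.275 m·K/W
  R'_diatomaceous earth = ln(0.602/0.335)/(2πk) = 0.5861/(2π·0.0986) = 0.9461 m·K/W
ΣR = 0.001644 + 1.275 + 0.9461 = 2.223 m·K/W
Q' = ΔT/ΣR = (309 °C − 30.3 °C)/2.223 = 125.4 W/m
From the inner boundary to the calcium silicate/diatomaceous earth interface, ΣR_partial = 1.277 m·K/W.
T_interface = T_in − Q'·ΣR_partial = 309 °C − (125.4)(1.277) = 149 °C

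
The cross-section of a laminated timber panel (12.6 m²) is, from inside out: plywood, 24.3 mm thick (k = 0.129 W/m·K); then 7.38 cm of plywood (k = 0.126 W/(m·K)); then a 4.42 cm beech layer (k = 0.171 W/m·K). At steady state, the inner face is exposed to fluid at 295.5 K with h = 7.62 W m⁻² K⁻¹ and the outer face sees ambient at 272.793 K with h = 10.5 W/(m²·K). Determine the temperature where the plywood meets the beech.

T = 279.17 K

Resistance network (inner→outer):
  R_conv,in = 1/(hA) = 1/(7.62·12.6) = 0.01042 K/W
  R_plywood = L/(kA) = 0.0243/(0.129·12.6) = 0.01495 K/W
  R_plywood = L/(kA) = 0.0738/(0.126·12.6) = 0.04649 K/W
  R_beech = L/(kA) = 0.0442/(0.171·12.6) = 0.02051 K/W
  R_conv,out = 1/(hA) = 1/(10.5·12.6) = 0.007559 K/W
ΣR = 0.01042 + 0.01495 + 0.04649 + 0.02051 + 0.007559 = 0.09993 K/W
Q = ΔT/ΣR = (295.5 K − 272.793 K)/0.09993 = 227.2 W
From the inner boundary to the plywood/beech interface, ΣR_partial = 0.07186 K/W.
T_interface = T_in − Q·ΣR_partial = 295.5 K − (227.2)(0.07186) = 279.17 K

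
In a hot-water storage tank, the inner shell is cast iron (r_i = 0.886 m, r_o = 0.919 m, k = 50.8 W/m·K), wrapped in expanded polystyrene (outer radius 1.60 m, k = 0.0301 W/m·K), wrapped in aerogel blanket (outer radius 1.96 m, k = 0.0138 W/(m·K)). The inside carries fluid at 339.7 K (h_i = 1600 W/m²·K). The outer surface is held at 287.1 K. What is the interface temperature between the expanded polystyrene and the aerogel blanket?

T = 305.6 K

Resistance network (inner→outer):
  R_conv,in = 1/(4πr²h) = 1/(4π·0.886²·1600) = 6.336×10^-5 K/W
  R_cast iron = (1/0.886 − 1/0.919)/(4πk) = 0.04053/(4π·50.8) = 6.349×10^-5 K/W
  R_expanded polystyrene = (1/0.919 − 1/1.60)/(4πk) = 0.4631/(4π·0.0301) = 1.224 K/W
  R_aerogel blanket = (1/1.60 − 1/1.96)/(4πk) = 0.1148/(4π·0.0138) = 0.6620 K/W
ΣR = 6.336×10^-5 + 6.349×10^-5 + 1.224 + 0.6620 = 1.886 K/W
Q = ΔT/ΣR = (339.7 K − 287.1 K)/1.886 = 27.89 W
From the inner boundary to the expanded polystyrene/aerogel blanket interface, ΣR_partial = 1.224 K/W.
T_interface = T_in − Q·ΣR_partial = 339.7 K − (27.89)(1.224) = 305.6 K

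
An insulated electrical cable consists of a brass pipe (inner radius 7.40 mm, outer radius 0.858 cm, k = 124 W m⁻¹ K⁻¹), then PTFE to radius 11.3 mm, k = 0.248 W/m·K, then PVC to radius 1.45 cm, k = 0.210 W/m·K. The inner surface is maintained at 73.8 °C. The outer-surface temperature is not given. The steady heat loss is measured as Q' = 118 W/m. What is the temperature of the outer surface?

Sum the resistances:
  R'_brass = ln(0.00858/0.00740)/(2πk) = 0.1480/(2π·124) = 1.899×10^-4 m·K/W
  R'_PTFE = ln(0.0113/0.00858)/(2πk) = 0.2754/(2π·0.248) = 0.1767 m·K/W
  R'_PVC = ln(0.0145/0.0113)/(2πk) = 0.2493/(2π·0.210) = 0.1890 m·K/W
ΣR = 0.3659 m·K/W
ΔT = Q'·ΣR = 118 × 0.3659 = 43.18 K
Heat flows outward, so T_out = T_in − ΔT = 73.8 − 43.18 = 30.6 °C

T_out = 30.6 °C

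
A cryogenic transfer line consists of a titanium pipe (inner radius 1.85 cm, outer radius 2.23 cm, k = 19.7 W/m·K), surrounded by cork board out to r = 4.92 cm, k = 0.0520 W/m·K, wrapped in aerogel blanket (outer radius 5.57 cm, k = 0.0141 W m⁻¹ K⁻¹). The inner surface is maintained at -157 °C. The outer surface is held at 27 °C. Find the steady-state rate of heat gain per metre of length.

Series thermal resistances, inner to outer:
  R'_titanium = ln(0.0223/0.0185)/(2πk) = 0.1868/(2π·19.7) = 0.001509 m·K/W
  R'_cork board = ln(0.0492/0.0223)/(2πk) = 0.7913/(2π·0.0520) = 2.422 m·K/W
  R'_aerogel blanket = ln(0.0557/0.0492)/(2πk) = 0.1241/(2π·0.0141) = 1.401 m·K/W
ΣR = 0.001509 + 2.422 + 1.401 = 3.825 m·K/W
Q' = ΔT/ΣR = (-157 °C − 27 °C)/3.825 = -48.1 W/m
(Negative Q' ⇒ heat flows inward; heat gain = 48.1 W/m.)

Q' = 48.1 W/m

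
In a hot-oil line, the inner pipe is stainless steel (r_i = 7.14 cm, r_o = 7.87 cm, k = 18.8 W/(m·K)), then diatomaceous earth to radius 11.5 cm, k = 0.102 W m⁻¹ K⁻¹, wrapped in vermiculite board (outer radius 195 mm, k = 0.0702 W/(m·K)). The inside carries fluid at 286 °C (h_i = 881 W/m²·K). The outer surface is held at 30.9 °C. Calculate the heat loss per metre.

Treat each layer as a resistance in series:
  R'_conv,in = 1/(2πr h) = 1/(2π·0.0714·881) = 0.002530 m·K/W
  R'_stainless steel = ln(0.0787/0.0714)/(2πk) = 0.09735/(2π·18.8) = 8.241×10^-4 m·K/W
  R'_diatomaceous earth = ln(0.115/0.0787)/(2πk) = 0.3793/(2π·0.102) = 0.5918 m·K/W
  R'_vermiculite board = ln(0.195/0.115)/(2πk) = 0.5281/(2π·0.0702) = 1.197 m·K/W
ΣR = 0.002530 + 8.241×10^-4 + 0.5918 + 1.197 = 1.792 m·K/W
Q' = ΔT/ΣR = (286 °C − 30.9 °C)/1.792 = 142 W/m

Q' = 142 W/m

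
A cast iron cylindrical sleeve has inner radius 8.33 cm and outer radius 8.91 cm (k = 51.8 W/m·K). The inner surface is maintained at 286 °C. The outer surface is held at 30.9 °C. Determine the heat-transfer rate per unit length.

Q' = 2πk·ΔT/ln(r₂/r₁) = 2π × 51.8 × 255.1 / ln(0.0891/0.0833) = 1.23×10^6 W/m

Q' = 1.23×10^6 W/m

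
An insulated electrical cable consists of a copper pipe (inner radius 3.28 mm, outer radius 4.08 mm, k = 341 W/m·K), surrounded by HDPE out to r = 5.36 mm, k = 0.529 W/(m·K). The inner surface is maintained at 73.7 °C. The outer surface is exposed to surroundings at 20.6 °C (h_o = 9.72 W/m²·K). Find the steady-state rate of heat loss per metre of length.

Q' = 16.9 W/m

Resistance network (inner→outer):
  R'_copper = ln(0.00408/0.00328)/(2πk) = 0.2183/(2π·341) = 1.019×10^-4 m·K/W
  R'_HDPE = ln(0.00536/0.00408)/(2πk) = 0.2729/(2π·0.529) = 0.08209 m·K/W
  R'_conv,out = 1/(2πr h) = 1/(2π·0.00536·9.72) = 3.055 m·K/W
ΣR = 1.019×10^-4 + 0.08209 + 3.055 = 3.137 m·K/W
Q' = ΔT/ΣR = (73.7 °C − 20.6 °C)/3.137 = 16.9 W/m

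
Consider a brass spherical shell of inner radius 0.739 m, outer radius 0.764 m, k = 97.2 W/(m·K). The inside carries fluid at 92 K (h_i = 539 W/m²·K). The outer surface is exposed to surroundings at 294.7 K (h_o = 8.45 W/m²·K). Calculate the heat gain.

Q = 12300 W

Series thermal resistances, inner to outer:
  R_conv,in = 1/(4πr²h) = 1/(4π·0.739²·539) = 2.703×10^-4 K/W
  R_brass = (1/0.739 − 1/0.764)/(4πk) = 0.04428/(4π·97.2) = 3.625×10^-5 K/W
  R_conv,out = 1/(4πr²h) = 1/(4π·0.764²·8.45) = 0.01613 K/W
ΣR = 2.703×10^-4 + 3.625×10^-5 + 0.01613 = 0.01644 K/W
Q = ΔT/ΣR = (92 K − 294.7 K)/0.01644 = -12300 W
(Negative Q ⇒ heat flows inward; heat gain = 12300 W.)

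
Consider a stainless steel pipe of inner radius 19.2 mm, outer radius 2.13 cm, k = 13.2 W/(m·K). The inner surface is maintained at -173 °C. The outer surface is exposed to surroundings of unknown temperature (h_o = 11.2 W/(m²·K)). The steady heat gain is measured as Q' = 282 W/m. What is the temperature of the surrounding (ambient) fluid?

Sum the resistances:
  R'_stainless steel = ln(0.0213/0.0192)/(2πk) = 0.1038/(2π·13.2) = 0.001251 m·K/W
  R'_conv,out = 1/(2πr h) = 1/(2π·0.0213·11.2) = 0.6671 m·K/W
ΣR = 0.6684 m·K/W
ΔT = Q'·ΣR = 282 × 0.6684 = 188.5 K
Heat flows inward, so T_out = T_in + ΔT = -173 + 188.5 = 15.5 °C

T_out = 15.5 °C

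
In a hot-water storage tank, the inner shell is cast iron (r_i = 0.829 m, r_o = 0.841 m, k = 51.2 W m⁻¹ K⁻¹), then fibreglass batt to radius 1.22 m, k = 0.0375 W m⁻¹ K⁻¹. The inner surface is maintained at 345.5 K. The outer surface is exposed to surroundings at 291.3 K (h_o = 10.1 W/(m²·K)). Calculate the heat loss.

Resistance network (inner→outer):
  R_cast iron = (1/0.829 − 1/0.841)/(4πk) = 0.01721/(4π·51.2) = 2.675×10^-5 K/W
  R_fibreglass batt = (1/0.841 − 1/1.22)/(4πk) = 0.3694/(4π·0.0375) = 0.7839 K/W
  R_conv,out = 1/(4πr²h) = 1/(4π·1.22²·10.1) = 0.005294 K/W
ΣR = 2.675×10^-5 + 0.7839 + 0.005294 = 0.7892 K/W
Q = ΔT/ΣR = (345.5 K − 291.3 K)/0.7892 = 68.7 W

Q = 68.7 W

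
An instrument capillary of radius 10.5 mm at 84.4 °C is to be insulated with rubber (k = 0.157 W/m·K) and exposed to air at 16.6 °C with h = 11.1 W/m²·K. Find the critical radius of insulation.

r_cr = 1.41 cm

For a cylinder, r_cr = k_ins/h = 0.157/11.1 = 0.0141 m = 1.41 cm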